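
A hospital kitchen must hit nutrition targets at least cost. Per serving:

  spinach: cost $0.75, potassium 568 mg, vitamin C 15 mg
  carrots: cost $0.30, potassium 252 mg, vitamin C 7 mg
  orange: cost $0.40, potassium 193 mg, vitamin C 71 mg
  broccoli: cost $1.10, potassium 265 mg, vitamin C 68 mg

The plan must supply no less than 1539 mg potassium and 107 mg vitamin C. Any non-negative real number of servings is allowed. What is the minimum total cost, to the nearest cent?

Minimising a linear cost over {potassium ≥ 1539, vitamin C ≥ 107, servings ≥ 0} — the optimum is at a vertex, using one or two foods.
spinach only: max(1539/568, 107/15) = 7.133 servings → $5.35.
carrots only: max(1539/252, 107/7) = 15.29 servings → $4.59.
orange only: max(1539/193, 107/71) = 7.974 servings → $3.19.
broccoli only: max(1539/265, 107/68) = 5.808 servings → $6.39.
spinach + carrots: intersection lies outside the first quadrant.
spinach + orange with both tight: 2.367 servings and 1.007 servings → $2.18.
spinach + broccoli with both tight: 2.202 servings and 1.088 servings → $2.85.
carrots + orange with both tight: 5.357 servings and 0.9788 servings → $2.00.
carrots + broccoli with both tight: 4.993 servings and 1.06 servings → $2.66.
orange + broccoli with both targets exact would need a negative amount; discard.
So the least-cost plan costs $2.00.

$2.00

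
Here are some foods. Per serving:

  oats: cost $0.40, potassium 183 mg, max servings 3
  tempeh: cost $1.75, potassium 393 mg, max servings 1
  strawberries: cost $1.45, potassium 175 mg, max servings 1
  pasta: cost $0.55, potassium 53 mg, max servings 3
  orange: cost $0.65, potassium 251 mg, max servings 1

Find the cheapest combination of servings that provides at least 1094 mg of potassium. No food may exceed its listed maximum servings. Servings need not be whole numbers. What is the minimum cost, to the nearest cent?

$3.16

Cost per mg of potassium: oats $0.0022, orange $0.0026, tempeh $0.0045, strawberries $0.0083, pasta $0.0104.
Take 3 servings of oats: +549.0 mg potassium for $1.20 (total $1.20, still need 545.0 mg).
Take 1 serving of orange: +251.0 mg potassium for $0.65 (total $1.85, still need 294.0 mg).
Take 0.7481 servings of tempeh: +294.0 mg potassium for $1.31 (total $3.16, still need 0.0 mg).
Greedy by cheapest-per-mg is optimal for a single linear constraint, so the minimum cost is $3.16.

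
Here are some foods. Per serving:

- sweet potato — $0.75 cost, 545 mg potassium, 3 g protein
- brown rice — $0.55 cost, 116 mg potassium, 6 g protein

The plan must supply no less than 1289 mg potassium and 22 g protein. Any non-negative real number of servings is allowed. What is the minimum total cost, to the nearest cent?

An LP optimum is at a vertex; with two nutrient constraints at most two foods are used. Check each candidate.
sweet potato only: max(1289/545, 22/3) = 7.333 servings → $5.50.
brown rice only: max(1289/116, 22/6) = 11.11 servings → $6.11.
sweet potato + brown rice with both tight: 1.773 servings and 2.78 servings → $2.86.
So the least-cost plan costs $2.86.

$2.86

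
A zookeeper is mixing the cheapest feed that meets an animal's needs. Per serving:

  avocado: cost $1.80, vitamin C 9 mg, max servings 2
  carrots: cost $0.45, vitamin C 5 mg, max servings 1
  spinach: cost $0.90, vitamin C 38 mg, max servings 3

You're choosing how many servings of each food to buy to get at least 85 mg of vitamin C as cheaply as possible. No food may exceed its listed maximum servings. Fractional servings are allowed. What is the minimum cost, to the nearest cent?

$2.01

Cost per mg of vitamin C: spinach $0.0237, carrots $0.0900, avocado $0.2000.
Take 2.237 servings of spinach: +85.0 mg vitamin C for $2.01 (total $2.01, still need 0.0 mg).
Greedy by cheapest-per-mg is optimal for a single linear constraint, so the minimum cost is $2.01.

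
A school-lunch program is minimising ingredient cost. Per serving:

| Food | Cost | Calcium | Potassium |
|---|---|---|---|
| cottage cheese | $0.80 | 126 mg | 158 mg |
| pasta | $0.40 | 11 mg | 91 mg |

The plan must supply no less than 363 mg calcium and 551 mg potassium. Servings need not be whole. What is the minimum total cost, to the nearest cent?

$2.71

cottage cheese only: max(363/126, 551/158) = 3.487 servings → $2.79.
pasta only: max(363/11, 551/91) = 33 servings → $13.20.
cottage cheese + pasta with both tight: 2.773 servings and 1.241 servings → $2.71.
So the least-cost plan costs $2.71.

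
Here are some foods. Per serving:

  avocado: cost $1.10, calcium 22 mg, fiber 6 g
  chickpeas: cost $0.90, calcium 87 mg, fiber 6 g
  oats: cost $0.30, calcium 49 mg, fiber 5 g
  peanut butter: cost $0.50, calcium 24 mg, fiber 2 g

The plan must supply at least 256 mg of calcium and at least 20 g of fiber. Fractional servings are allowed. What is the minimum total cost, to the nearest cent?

$1.57

Two binding constraints pin down two serving amounts, so the optimal mix uses at most two foods. The candidates are each food alone (scaled to the tighter of calcium/fiber) and each pair with both constraints tight.
avocado only: max(256/22, 20/6) = 11.64 servings → $12.80.
chickpeas only: max(256/87, 20/6) = 3.333 servings → $3.00.
oats only: max(256/49, 20/5) = 5.224 servings → $1.57.
peanut butter only: max(256/24, 20/2) = 10.67 servings → $5.33.
avocado + chickpeas with both tight: 0.5231 servings and 2.81 servings → $3.10.
avocado + oats: intersection lies outside the first quadrant.
avocado + peanut butter: intersection lies outside the first quadrant.
chickpeas + oats with both tight: 2.128 servings and 1.447 servings → $2.35.
chickpeas + peanut butter with both tight: 1.067 servings and 6.8 servings → $4.36.
oats + peanut butter: intersection lies outside the first quadrant.
So the least-cost plan costs $1.57.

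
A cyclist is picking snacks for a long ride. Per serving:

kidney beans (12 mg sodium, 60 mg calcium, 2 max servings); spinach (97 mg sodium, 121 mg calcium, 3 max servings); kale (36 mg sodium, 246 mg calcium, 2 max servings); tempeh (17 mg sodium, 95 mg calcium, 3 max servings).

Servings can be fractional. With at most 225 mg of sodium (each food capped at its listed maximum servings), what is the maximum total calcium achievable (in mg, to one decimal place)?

994.3 mg

Calcium per mg sodium: kale 6.833, tempeh 5.588, kidney beans 5, spinach 1.247.
Take 2 servings of kale: uses 72 mg sodium, +492.0 mg calcium (running total 492.0 mg).
Take 3 servings of tempeh: uses 51 mg sodium, +285.0 mg calcium (running total 777.0 mg).
Take 2 servings of kidney beans: uses 24 mg sodium, +120.0 mg calcium (running total 897.0 mg).
Take 0.8041 servings of spinach: uses 78 mg sodium, +97.3 mg calcium (running total 994.3 mg).
Greedy by best ratio exhausts the sodium allowance optimally: 994.3 mg.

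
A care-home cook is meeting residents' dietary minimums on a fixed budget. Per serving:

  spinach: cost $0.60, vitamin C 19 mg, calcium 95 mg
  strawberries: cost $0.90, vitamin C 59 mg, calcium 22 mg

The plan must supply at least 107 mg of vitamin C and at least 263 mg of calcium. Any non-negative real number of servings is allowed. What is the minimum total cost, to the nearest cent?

$2.42

The cheapest plan sits at a corner of the feasible region — with two constraints it uses at most two foods.
spinach only: max(107/19, 263/95) = 5.632 servings → $3.38.
strawberries only: max(107/59, 263/22) = 11.95 servings → $10.76.
spinach + strawberries with both tight: 2.538 servings and 0.9963 servings → $2.42.
The minimum over all feasible corners is $2.42.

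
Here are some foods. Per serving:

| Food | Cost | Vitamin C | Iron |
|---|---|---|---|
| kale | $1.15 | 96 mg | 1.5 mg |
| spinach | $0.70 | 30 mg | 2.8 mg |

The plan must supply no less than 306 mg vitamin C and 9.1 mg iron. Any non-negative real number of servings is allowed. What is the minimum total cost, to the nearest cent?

kale only: max(306/96, 9.1/1.5) = 6.067 servings → $6.98.
spinach only: max(306/30, 9.1/2.8) = 10.2 servings → $7.14.
kale + spinach with both tight: 2.609 servings and 1.853 servings → $4.30.
Cheapest feasible corner: $4.30.

$4.30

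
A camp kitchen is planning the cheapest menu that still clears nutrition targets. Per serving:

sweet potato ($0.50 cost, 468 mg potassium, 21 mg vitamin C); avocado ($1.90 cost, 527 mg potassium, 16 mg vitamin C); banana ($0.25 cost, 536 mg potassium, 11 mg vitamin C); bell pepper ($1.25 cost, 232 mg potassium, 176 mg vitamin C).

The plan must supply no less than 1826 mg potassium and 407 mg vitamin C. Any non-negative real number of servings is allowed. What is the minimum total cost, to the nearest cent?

For a min-cost LP with two ≥-constraints, a basic feasible solution has at most two positive variables.
sweet potato only: max(1826/468, 407/21) = 19.38 servings → $9.69.
avocado only: max(1826/527, 407/16) = 25.44 servings → $48.33.
banana only: max(1826/536, 407/11) = 37 servings → $9.25.
bell pepper only: max(1826/232, 407/176) = 7.871 servings → $9.84.
sweet potato + avocado: intersection lies outside the first quadrant.
sweet potato + banana: the both-tight solution has a negative serving — not a feasible corner.
sweet potato + bell pepper with both tight: 2.929 servings and 1.963 servings → $3.92.
avocado + banana: the both-tight solution has a negative serving — not a feasible corner.
avocado + bell pepper with both tight: 2.549 servings and 2.081 servings → $7.44.
banana + bell pepper with both tight: 2.473 servings and 2.158 servings → $3.32.
So the least-cost plan costs $3.32.

$3.32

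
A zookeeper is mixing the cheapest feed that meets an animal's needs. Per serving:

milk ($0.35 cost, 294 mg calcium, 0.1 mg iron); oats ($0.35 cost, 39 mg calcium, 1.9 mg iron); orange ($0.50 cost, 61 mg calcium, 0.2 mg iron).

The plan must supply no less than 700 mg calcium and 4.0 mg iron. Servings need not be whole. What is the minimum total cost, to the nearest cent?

The cheapest plan sits at a corner of the feasible region — with two constraints it uses at most two foods.
milk only: max(700/294, 4.0/0.1) = 40 servings → $14.00.
oats only: max(700/39, 4.0/1.9) = 17.95 servings → $6.28.
orange only: max(700/61, 4.0/0.2) = 20 servings → $10.00.
milk + oats with both tight: 2.116 servings and 1.994 servings → $1.44.
milk + orange: intersection lies outside the first quadrant.
oats + orange with both tight: 0.9621 servings and 10.86 servings → $5.77.
Cheapest feasible corner: $1.44.

$1.44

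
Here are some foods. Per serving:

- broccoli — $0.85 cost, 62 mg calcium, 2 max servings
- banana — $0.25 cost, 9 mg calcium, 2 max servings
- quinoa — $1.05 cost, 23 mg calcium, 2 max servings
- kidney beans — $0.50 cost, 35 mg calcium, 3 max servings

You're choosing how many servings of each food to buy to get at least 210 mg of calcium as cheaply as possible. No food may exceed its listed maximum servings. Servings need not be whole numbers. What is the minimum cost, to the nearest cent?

Cost per mg of calcium: broccoli $0.0137, kidney beans $0.0143, banana $0.0278, quinoa $0.0457.
Take 2 servings of broccoli: +124.0 mg calcium for $1.70 (total $1.70, still need 86.0 mg).
Take 2.457 servings of kidney beans: +86.0 mg calcium for $1.23 (total $2.93, still need 0.0 mg).
Filling from the cheapest source first is optimal under one linear minimum: $2.93.

$2.93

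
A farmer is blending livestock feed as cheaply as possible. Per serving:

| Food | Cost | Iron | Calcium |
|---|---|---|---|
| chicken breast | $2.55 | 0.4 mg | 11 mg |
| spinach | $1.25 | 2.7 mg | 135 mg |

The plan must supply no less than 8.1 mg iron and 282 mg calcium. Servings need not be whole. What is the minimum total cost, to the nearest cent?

An LP optimum is at a vertex; with two nutrient constraints at most two foods are used. Check each candidate.
chicken breast only: max(8.1/0.4, 282/11) = 25.64 servings → $65.37.
spinach only: max(8.1/2.7, 282/135) = 3 servings → $3.75.
chicken breast + spinach with both tight: 13.67 servings and 0.9753 servings → $36.07.
The minimum over all feasible corners is $3.75.

$3.75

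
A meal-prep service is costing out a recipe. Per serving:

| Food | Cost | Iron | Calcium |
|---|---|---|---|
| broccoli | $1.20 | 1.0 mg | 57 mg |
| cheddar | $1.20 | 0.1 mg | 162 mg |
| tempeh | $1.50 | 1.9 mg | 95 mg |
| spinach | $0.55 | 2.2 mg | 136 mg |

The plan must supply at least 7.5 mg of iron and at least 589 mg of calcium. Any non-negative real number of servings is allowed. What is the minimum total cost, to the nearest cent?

This is a tiny linear program; its minimum lies at a vertex of the feasible set. List the vertices and price them.
broccoli only: max(7.5/1.0, 589/57) = 10.33 servings → $12.40.
cheddar only: max(7.5/0.1, 589/162) = 75 servings → $90.00.
tempeh only: max(7.5/1.9, 589/95) = 6.2 servings → $9.30.
spinach only: max(7.5/2.2, 589/136) = 4.331 servings → $2.38.
broccoli + cheddar with both tight: 7.397 servings and 1.033 servings → $10.12.
broccoli + tempeh: intersection lies outside the first quadrant.
broccoli + spinach: the both-tight solution has a negative serving — not a feasible corner.
cheddar + tempeh with both tight: 1.363 servings and 3.876 servings → $7.45.
cheddar + spinach with both tight: 0.8046 servings and 3.373 servings → $2.82.
tempeh + spinach: the both-tight solution has a negative serving — not a feasible corner.
So the least-cost plan costs $2.38.

$2.38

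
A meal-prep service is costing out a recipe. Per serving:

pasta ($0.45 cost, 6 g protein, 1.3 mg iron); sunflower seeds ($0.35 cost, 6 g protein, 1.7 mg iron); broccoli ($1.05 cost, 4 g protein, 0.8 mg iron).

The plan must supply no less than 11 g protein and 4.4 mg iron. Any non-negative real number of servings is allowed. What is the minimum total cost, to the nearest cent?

$0.91

The cheapest plan sits at a corner of the feasible region — with two constraints it uses at most two foods.
pasta only: max(11/6, 4.4/1.3) = 3.385 servings → $1.52.
sunflower seeds only: max(11/6, 4.4/1.7) = 2.588 servings → $0.91.
broccoli only: max(11/4, 4.4/0.8) = 5.5 servings → $5.78.
pasta + sunflower seeds with both targets exact would need a negative amount; discard.
pasta + broccoli with both targets exact would need a negative amount; discard.
sunflower seeds + broccoli: intersection lies outside the first quadrant.
So the least-cost plan costs $0.91.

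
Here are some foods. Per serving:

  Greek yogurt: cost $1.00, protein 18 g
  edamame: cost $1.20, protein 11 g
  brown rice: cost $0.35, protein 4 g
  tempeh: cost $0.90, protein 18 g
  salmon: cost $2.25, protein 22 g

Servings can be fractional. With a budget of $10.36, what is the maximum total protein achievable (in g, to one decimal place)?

Protein per dollar: tempeh 20, Greek yogurt 18, brown rice 11.43, salmon 9.778, edamame 9.167.
With no serving limits, spend the whole cost allowance on tempeh: $10.36 / $0.90 × 18 g = 207.2 g.

207.2 g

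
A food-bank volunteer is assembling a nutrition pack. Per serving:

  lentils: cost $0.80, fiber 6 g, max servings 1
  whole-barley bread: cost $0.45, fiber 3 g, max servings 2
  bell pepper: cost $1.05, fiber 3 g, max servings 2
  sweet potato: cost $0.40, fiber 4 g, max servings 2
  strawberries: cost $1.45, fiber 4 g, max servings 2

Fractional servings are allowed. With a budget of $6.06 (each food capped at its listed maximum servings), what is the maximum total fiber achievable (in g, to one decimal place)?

Fiber per dollar: sweet potato 10, lentils 7.5, whole-barley bread 6.667, bell pepper 2.857, strawberries 2.759.
Take 2 servings of sweet potato: spends $0.80, +8.0 g fiber (running total 8.0 g).
Take 1 serving of lentils: spends $0.80, +6.0 g fiber (running total 14.0 g).
Take 2 servings of whole-barley bread: spends $0.90, +6.0 g fiber (running total 20.0 g).
Take 2 servings of bell pepper: spends $2.10, +6.0 g fiber (running total 26.0 g).
Take 1.007 servings of strawberries: spends $1.46, +4.0 g fiber (running total 30.0 g).
Greedy by best ratio exhausts the cost allowance optimally: 30.0 g.

30.0 g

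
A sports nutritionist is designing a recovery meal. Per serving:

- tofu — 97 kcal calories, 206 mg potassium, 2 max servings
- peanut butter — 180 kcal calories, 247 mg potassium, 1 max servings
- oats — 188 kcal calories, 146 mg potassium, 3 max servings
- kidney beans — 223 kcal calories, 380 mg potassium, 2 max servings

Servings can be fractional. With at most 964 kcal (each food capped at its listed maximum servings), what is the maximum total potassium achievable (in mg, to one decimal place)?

1530.8 mg

Potassium per kcal: tofu 2.124, kidney beans 1.704, peanut butter 1.372, oats 0.7766.
Take 2 servings of tofu: uses 194 kcal, +412.0 mg potassium (running total 412.0 mg).
Take 2 servings of kidney beans: uses 446 kcal, +760.0 mg potassium (running total 1172.0 mg).
Take 1 serving of peanut butter: uses 180 kcal, +247.0 mg potassium (running total 1419.0 mg).
Take 0.766 servings of oats: uses 144 kcal, +111.8 mg potassium (running total 1530.8 mg).
Filling greedily by potassium-per-kcal is optimal for one linear limit, giving 1530.8 mg.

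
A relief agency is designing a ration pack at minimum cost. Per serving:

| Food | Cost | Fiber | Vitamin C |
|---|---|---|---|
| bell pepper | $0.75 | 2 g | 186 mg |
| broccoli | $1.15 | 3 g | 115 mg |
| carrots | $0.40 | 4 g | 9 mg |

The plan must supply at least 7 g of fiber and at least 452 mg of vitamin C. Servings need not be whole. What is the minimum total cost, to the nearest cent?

A basic optimal solution has at most two foods positive. Try each food alone and each pair with both targets met exactly.
bell pepper only: max(7/2, 452/186) = 3.5 servings → $2.62.
broccoli only: max(7/3, 452/115) = 3.93 servings → $4.52.
carrots only: max(7/4, 452/9) = 50.22 servings → $20.09.
bell pepper + broccoli with both tight: 1.68 servings and 1.213 servings → $2.66.
bell pepper + carrots with both tight: 2.404 servings and 0.5482 servings → $2.02.
broccoli + carrots: the both-tight solution has a negative serving — not a feasible corner.
The minimum over all feasible corners is $2.02.

$2.02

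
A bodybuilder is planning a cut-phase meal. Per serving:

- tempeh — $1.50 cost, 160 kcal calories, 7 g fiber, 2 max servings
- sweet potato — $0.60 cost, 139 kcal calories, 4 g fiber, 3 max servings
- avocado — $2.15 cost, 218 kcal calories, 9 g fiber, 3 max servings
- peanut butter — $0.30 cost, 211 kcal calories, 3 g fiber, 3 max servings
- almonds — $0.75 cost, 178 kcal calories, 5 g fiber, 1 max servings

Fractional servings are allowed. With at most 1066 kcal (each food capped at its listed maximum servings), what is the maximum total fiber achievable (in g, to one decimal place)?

Fiber per kcal: tempeh 0.04375, avocado 0.04128, sweet potato 0.02878, almonds 0.02809, peanut butter 0.01422.
Take 2 servings of tempeh: uses 320 kcal, +14.0 g fiber (running total 14.0 g).
Take 3 servings of avocado: uses 654 kcal, +27.0 g fiber (running total 41.0 g).
Take 0.6619 servings of sweet potato: uses 92 kcal, +2.6 g fiber (running total 43.6 g).
Greedy by best ratio exhausts the calories allowance optimally: 43.6 g.

43.6 g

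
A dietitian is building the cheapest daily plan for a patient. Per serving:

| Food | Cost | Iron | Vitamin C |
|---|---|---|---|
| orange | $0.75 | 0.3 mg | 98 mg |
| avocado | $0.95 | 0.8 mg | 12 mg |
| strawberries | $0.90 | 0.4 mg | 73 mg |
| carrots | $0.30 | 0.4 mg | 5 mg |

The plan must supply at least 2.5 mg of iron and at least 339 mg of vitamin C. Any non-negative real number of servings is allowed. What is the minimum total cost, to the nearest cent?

orange only: max(2.5/0.3, 339/98) = 8.333 servings → $6.25.
avocado only: max(2.5/0.8, 339/12) = 28.25 servings → $26.84.
strawberries only: max(2.5/0.4, 339/73) = 6.25 servings → $5.62.
carrots only: max(2.5/0.4, 339/5) = 67.8 servings → $20.34.
orange + avocado with both tight: 3.225 servings and 1.916 servings → $4.24.
orange + strawberries with both targets exact would need a negative amount; discard.
orange + carrots with both tight: 3.265 servings and 3.801 servings → $3.59.
avocado + strawberries with both tight: 0.875 servings and 4.5 servings → $4.88.
avocado + carrots with both targets exact would need a negative amount; discard.
strawberries + carrots with both tight: 4.526 servings and 1.724 servings → $4.59.
The minimum over all feasible corners is $3.59.

$3.59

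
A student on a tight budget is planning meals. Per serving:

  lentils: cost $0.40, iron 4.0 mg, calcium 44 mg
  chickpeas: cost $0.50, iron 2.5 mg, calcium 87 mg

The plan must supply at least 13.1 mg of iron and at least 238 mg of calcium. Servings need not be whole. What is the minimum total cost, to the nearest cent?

$1.70

lentils only: max(13.1/4.0, 238/44) = 5.409 servings → $2.16.
chickpeas only: max(13.1/2.5, 238/87) = 5.24 servings → $2.62.
lentils + chickpeas with both tight: 2.289 servings and 1.578 servings → $1.70.
The minimum over all feasible corners is $1.70.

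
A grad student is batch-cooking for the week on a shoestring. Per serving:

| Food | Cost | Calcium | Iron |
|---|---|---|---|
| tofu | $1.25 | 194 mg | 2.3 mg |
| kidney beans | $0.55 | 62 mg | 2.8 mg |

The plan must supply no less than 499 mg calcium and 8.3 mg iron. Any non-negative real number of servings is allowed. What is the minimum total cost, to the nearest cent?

Check every corner: each single food scaled to meet both minima, and each pair solved so both constraints bind.
tofu only: max(499/194, 8.3/2.3) = 3.609 servings → $4.51.
kidney beans only: max(499/62, 8.3/2.8) = 8.048 servings → $4.43.
tofu + kidney beans with both tight: 2.203 servings and 1.155 servings → $3.39.
The minimum over all feasible corners is $3.39.

$3.39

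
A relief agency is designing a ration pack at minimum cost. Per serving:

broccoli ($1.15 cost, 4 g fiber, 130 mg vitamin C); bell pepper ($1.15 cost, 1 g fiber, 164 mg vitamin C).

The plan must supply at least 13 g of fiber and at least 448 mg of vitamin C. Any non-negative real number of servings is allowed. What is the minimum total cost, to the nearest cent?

The cheapest plan sits at a corner of the feasible region — with two constraints it uses at most two foods.
broccoli only: max(13/4, 448/130) = 3.446 servings → $3.96.
bell pepper only: max(13/1, 448/164) = 13 servings → $14.95.
broccoli + bell pepper with both tight: 3.202 servings and 0.1939 servings → $3.90.
The minimum over all feasible corners is $3.90.

$3.90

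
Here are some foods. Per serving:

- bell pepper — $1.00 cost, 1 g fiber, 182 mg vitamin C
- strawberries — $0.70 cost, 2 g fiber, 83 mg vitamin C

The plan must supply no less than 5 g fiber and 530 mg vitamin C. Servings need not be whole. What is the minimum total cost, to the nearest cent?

$3.24

Check every corner: each single food scaled to meet both minima, and each pair solved so both constraints bind.
bell pepper only: max(5/1, 530/182) = 5 servings → $5.00.
strawberries only: max(5/2, 530/83) = 6.386 servings → $4.47.
bell pepper + strawberries with both tight: 2.295 servings and 1.352 servings → $3.24.
Cheapest feasible corner: $3.24.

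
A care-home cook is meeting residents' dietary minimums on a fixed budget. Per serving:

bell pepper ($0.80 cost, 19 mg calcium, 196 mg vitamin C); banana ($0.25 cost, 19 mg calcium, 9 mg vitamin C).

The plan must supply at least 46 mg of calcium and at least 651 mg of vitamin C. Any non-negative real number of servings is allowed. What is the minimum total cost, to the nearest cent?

At the optimum either one food covers both requirements or two foods hit both targets exactly; no other combination can be cheaper.
bell pepper only: max(46/19, 651/196) = 3.321 servings → $2.66.
banana only: max(46/19, 651/9) = 72.33 servings → $18.08.
bell pepper + banana: intersection lies outside the first quadrant.
Cheapest feasible corner: $2.66.

$2.66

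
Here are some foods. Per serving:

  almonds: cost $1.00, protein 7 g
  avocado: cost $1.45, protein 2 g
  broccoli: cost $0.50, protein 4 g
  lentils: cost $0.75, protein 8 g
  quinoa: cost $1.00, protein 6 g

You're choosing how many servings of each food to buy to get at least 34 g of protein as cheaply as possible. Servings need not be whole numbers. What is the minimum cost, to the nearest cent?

$3.19

Cost per g of protein: lentils $0.0938, broccoli $0.1250, almonds $0.1429, quinoa $0.1667, avocado $0.7250.
With no serving limits, use only lentils: 34 g / 8 g = 4.25 servings × $0.75 = $3.19.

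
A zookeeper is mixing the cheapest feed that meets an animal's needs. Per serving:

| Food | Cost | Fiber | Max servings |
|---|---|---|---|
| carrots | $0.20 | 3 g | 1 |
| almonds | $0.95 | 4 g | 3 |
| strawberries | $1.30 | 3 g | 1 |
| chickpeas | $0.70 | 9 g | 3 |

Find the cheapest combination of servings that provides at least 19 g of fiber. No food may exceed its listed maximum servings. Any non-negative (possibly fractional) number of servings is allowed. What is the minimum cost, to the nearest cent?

$1.44

Cost per g of fiber: carrots $0.0667, chickpeas $0.0778, almonds $0.2375, strawberries $0.4333.
Take 1 serving of carrots: +3.0 g fiber for $0.20 (total $0.20, still need 16.0 g).
Take 1.778 servings of chickpeas: +16.0 g fiber for $1.24 (total $1.44, still need 0.0 g).
Greedy by cheapest-per-g is optimal for a single linear constraint, so the minimum cost is $1.44.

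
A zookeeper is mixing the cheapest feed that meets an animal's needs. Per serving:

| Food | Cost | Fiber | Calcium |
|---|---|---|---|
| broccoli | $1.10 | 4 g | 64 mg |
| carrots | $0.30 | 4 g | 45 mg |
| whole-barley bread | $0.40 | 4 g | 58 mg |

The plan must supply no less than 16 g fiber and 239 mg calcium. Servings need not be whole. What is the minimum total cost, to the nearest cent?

$1.59

Minimising a linear cost over {fiber ≥ 16, calcium ≥ 239, servings ≥ 0} — the optimum is at a vertex, using one or two foods.
broccoli only: max(16/4, 239/64) = 4 servings → $4.40.
carrots only: max(16/4, 239/45) = 5.311 servings → $1.59.
whole-barley bread only: max(16/4, 239/58) = 4.121 servings → $1.65.
broccoli + carrots with both tight: 3.105 servings and 0.8947 servings → $3.68.
broccoli + whole-barley bread with both tight: 1.167 servings and 2.833 servings → $2.42.
carrots + whole-barley bread: the both-tight solution has a negative serving — not a feasible corner.
The minimum over all feasible corners is $1.59.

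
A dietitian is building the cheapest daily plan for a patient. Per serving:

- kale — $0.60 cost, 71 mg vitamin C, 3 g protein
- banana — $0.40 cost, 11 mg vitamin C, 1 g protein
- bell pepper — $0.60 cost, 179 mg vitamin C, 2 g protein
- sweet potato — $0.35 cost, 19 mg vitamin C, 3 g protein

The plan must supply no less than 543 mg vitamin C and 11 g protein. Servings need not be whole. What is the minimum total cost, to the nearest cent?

For a min-cost LP with two ≥-constraints, a basic feasible solution has at most two positive variables.
kale only: max(543/71, 11/3) = 7.648 servings → $4.59.
banana only: max(543/11, 11/1) = 49.36 servings → $19.75.
bell pepper only: max(543/179, 11/2) = 5.5 servings → $3.30.
sweet potato only: max(543/19, 11/3) = 28.58 servings → $10.00.
kale + banana: the both-tight solution has a negative serving — not a feasible corner.
kale + bell pepper with both tight: 2.235 servings and 2.147 servings → $2.63.
kale + sweet potato: the both-tight solution has a negative serving — not a feasible corner.
banana + bell pepper with both tight: 5.624 servings and 2.688 servings → $3.86.
banana + sweet potato with both targets exact would need a negative amount; discard.
bell pepper + sweet potato with both tight: 2.846 servings and 1.77 servings → $2.33.
The minimum over all feasible corners is $2.33.

$2.33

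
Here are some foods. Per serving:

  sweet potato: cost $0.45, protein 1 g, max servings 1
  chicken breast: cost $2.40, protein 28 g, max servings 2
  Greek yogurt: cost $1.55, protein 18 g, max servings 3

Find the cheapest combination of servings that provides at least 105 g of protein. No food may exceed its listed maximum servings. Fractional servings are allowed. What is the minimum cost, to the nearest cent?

$9.02

Cost per g of protein: chicken breast $0.0857, Greek yogurt $0.0861, sweet potato $0.4500.
Take 2 servings of chicken breast: +56.0 g protein for $4.80 (total $4.80, still need 49.0 g).
Take 2.722 servings of Greek yogurt: +49.0 g protein for $4.22 (total $9.02, still need 0.0 g).
Greedy by cheapest-per-g is optimal for a single linear constraint, so the minimum cost is $9.02.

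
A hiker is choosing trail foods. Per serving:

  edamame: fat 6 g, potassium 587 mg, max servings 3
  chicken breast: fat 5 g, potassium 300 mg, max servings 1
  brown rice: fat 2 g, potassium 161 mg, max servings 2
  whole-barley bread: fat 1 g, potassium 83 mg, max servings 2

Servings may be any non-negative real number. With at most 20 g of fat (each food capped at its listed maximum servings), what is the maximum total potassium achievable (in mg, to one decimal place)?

1927.0 mg

Potassium per g fat: edamame 97.83, whole-barley bread 83, brown rice 80.5, chicken breast 60.
Take 3 servings of edamame: uses 18 g fat, +1761.0 mg potassium (running total 1761.0 mg).
Take 2 servings of whole-barley bread: uses 2 g fat, +166.0 mg potassium (running total 1927.0 mg).
Greedy by best ratio exhausts the fat allowance optimally: 1927.0 mg.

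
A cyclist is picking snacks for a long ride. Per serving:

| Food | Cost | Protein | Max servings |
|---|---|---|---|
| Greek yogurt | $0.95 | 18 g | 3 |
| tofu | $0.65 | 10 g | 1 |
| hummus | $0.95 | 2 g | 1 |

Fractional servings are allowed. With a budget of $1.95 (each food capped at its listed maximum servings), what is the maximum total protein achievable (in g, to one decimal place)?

Protein per dollar: Greek yogurt 18.95, tofu 15.38, hummus 2.105.
Take 2.053 servings of Greek yogurt: spends $1.95, +36.9 g protein (running total 36.9 g).
Greedy by best ratio exhausts the cost allowance optimally: 36.9 g.

36.9 g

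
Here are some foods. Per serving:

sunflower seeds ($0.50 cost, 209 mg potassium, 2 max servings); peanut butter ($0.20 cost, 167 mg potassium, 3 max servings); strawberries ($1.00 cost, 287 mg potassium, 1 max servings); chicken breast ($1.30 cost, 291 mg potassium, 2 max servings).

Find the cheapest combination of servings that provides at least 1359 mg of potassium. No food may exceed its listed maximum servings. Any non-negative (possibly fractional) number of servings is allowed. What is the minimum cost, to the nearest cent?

Cost per mg of potassium: peanut butter $0.0012, sunflower seeds $0.0024, strawberries $0.0035, chicken breast $0.0045.
Take 3 servings of peanut butter: +501.0 mg potassium for $0.60 (total $0.60, still need 858.0 mg).
Take 2 servings of sunflower seeds: +418.0 mg potassium for $1.00 (total $1.60, still need 440.0 mg).
Take 1 serving of strawberries: +287.0 mg potassium for $1.00 (total $2.60, still need 153.0 mg).
Take 0.5258 servings of chicken breast: +153.0 mg potassium for $0.68 (total $3.28, still need 0.0 mg).
Filling from the cheapest source first is optimal under one linear minimum: $3.28.

$3.28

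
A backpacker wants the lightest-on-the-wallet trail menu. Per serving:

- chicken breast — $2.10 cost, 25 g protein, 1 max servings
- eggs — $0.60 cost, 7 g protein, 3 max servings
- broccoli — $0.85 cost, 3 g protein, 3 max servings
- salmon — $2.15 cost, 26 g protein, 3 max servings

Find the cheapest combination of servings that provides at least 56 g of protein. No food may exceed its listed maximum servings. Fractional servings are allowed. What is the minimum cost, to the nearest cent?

$4.63

Cost per g of protein: salmon $0.0827, chicken breast $0.0840, eggs $0.0857, broccoli $0.2833.
Take 2.154 servings of salmon: +56.0 g protein for $4.63 (total $4.63, still need 0.0 g).
Filling from the cheapest source first is optimal under one linear minimum: $4.63.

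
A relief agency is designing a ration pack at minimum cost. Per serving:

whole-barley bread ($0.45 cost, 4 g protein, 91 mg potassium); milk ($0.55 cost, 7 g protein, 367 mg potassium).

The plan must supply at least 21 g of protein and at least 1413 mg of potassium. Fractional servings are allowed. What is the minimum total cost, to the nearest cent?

A basic optimal solution has at most two foods positive. Try each food alone and each pair with both targets met exactly.
whole-barley bread only: max(21/4, 1413/91) = 15.53 servings → $6.99.
milk only: max(21/7, 1413/367) = 3.85 servings → $2.12.
whole-barley bread + milk: intersection lies outside the first quadrant.
So the least-cost plan costs $2.12.

$2.12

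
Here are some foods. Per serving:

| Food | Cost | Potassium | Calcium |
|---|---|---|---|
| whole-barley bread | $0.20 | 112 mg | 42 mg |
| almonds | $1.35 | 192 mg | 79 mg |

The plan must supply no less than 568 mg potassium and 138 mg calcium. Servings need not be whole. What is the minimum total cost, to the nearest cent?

Two binding constraints pin down two serving amounts, so the optimal mix uses at most two foods. The candidates are each food alone (scaled to the tighter of potassium/calcium) and each pair with both constraints tight.
whole-barley bread only: max(568/112, 138/42) = 5.071 servings → $1.01.
almonds only: max(568/192, 138/79) = 2.958 servings → $3.99.
whole-barley bread + almonds: the both-tight solution has a negative serving — not a feasible corner.
Cheapest feasible corner: $1.01.

$1.01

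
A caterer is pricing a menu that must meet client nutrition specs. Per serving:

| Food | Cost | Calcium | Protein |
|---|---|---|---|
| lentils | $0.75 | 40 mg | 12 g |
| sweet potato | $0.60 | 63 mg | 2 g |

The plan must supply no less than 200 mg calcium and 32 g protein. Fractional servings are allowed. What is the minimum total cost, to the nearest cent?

$2.79

Two binding constraints pin down two serving amounts, so the optimal mix uses at most two foods. The candidates are each food alone (scaled to the tighter of calcium/protein) and each pair with both constraints tight.
lentils only: max(200/40, 32/12) = 5 servings → $3.75.
sweet potato only: max(200/63, 32/2) = 16 servings → $9.60.
lentils + sweet potato with both tight: 2.391 servings and 1.657 servings → $2.79.
The minimum over all feasible corners is $2.79.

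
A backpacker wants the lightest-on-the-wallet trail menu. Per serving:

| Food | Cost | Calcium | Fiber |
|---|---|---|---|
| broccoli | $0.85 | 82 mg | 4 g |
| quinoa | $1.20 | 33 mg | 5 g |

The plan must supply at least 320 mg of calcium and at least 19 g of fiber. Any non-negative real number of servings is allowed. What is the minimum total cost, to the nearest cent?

Minimising a linear cost over {calcium ≥ 320, fiber ≥ 19, servings ≥ 0} — the optimum is at a vertex, using one or two foods.
broccoli only: max(320/82, 19/4) = 4.75 servings → $4.04.
quinoa only: max(320/33, 19/5) = 9.697 servings → $11.64.
broccoli + quinoa with both tight: 3.5 servings and 1 serving → $4.17.
The minimum over all feasible corners is $4.04.

$4.04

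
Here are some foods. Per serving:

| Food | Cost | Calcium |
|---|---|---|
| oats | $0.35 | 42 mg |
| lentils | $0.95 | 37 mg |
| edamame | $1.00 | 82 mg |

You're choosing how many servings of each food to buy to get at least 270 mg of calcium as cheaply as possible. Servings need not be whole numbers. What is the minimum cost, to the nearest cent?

Cost per mg of calcium: oats $0.0083, edamame $0.0122, lentils $0.0257.
With no serving limits, use only oats: 270 mg / 42 mg = 6.429 servings × $0.35 = $2.25.

$2.25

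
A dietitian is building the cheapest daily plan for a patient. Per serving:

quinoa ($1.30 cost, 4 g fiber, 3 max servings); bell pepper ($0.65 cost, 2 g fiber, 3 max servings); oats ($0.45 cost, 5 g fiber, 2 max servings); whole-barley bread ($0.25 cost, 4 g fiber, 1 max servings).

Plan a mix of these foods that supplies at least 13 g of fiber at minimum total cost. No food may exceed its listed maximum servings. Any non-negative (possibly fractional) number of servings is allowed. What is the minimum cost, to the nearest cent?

$1.06

Cost per g of fiber: whole-barley bread $0.0625, oats $0.0900, quinoa $0.3250, bell pepper $0.3250.
Take 1 serving of whole-barley bread: +4.0 g fiber for $0.25 (total $0.25, still need 9.0 g).
Take 1.8 servings of oats: +9.0 g fiber for $0.81 (total $1.06, still need 0.0 g).
Filling from the cheapest source first is optimal under one linear minimum: $1.06.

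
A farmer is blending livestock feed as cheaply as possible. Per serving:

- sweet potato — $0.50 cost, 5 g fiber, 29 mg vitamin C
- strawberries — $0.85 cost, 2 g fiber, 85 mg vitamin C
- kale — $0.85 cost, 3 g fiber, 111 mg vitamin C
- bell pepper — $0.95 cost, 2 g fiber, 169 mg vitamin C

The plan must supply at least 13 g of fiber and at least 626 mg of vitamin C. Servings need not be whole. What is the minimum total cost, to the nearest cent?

$3.92

Minimising a linear cost over {fiber ≥ 13, vitamin C ≥ 626, servings ≥ 0} — the optimum is at a vertex, using one or two foods.
sweet potato only: max(13/5, 626/29) = 21.59 servings → $10.79.
strawberries only: max(13/2, 626/85) = 7.365 servings → $6.26.
kale only: max(13/3, 626/111) = 5.64 servings → $4.79.
bell pepper only: max(13/2, 626/169) = 6.5 servings → $6.17.
sweet potato + strawberries with both targets exact would need a negative amount; discard.
sweet potato + kale: intersection lies outside the first quadrant.
sweet potato + bell pepper with both tight: 1.201 servings and 3.498 servings → $3.92.
strawberries + kale: intersection lies outside the first quadrant.
strawberries + bell pepper with both tight: 5.625 servings and 0.875 servings → $5.61.
kale + bell pepper with both tight: 3.316 servings and 1.526 servings → $4.27.
So the least-cost plan costs $3.92.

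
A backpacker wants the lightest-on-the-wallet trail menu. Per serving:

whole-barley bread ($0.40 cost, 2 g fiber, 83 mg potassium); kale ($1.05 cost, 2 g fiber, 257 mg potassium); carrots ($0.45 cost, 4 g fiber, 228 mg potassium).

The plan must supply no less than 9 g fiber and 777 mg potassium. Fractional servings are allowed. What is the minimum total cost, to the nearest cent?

The cheapest plan sits at a corner of the feasible region — with two constraints it uses at most two foods.
whole-barley bread only: max(9/2, 777/83) = 9.361 servings → $3.74.
kale only: max(9/2, 777/257) = 4.5 servings → $4.72.
carrots only: max(9/4, 777/228) = 3.408 servings → $1.53.
whole-barley bread + kale with both tight: 2.181 servings and 2.319 servings → $3.31.
whole-barley bread + carrots: the both-tight solution has a negative serving — not a feasible corner.
kale + carrots with both tight: 1.846 servings and 1.327 servings → $2.54.
So the least-cost plan costs $1.53.

$1.53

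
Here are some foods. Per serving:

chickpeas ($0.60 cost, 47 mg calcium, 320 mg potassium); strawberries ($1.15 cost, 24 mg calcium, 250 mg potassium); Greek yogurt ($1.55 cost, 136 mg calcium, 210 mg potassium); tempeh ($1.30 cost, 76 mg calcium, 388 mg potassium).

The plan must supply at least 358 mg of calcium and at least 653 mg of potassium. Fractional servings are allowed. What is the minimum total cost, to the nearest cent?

This is a tiny linear program; its minimum lies at a vertex of the feasible set. List the vertices and price them.
chickpeas only: max(358/47, 653/320) = 7.617 servings → $4.57.
strawberries only: max(358/24, 653/250) = 14.92 servings → $17.15.
Greek yogurt only: max(358/136, 653/210) = 3.11 servings → $4.82.
tempeh only: max(358/76, 653/388) = 4.711 servings → $6.12.
chickpeas + strawberries: the both-tight solution has a negative serving — not a feasible corner.
chickpeas + Greek yogurt with both tight: 0.405 servings and 2.492 servings → $4.11.
chickpeas + tempeh: the both-tight solution has a negative serving — not a feasible corner.
strawberries + Greek yogurt with both tight: 0.4706 servings and 2.549 servings → $4.49.
strawberries + tempeh: the both-tight solution has a negative serving — not a feasible corner.
Greek yogurt + tempeh with both tight: 2.425 servings and 0.3702 servings → $4.24.
So the least-cost plan costs $4.11.

$4.11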